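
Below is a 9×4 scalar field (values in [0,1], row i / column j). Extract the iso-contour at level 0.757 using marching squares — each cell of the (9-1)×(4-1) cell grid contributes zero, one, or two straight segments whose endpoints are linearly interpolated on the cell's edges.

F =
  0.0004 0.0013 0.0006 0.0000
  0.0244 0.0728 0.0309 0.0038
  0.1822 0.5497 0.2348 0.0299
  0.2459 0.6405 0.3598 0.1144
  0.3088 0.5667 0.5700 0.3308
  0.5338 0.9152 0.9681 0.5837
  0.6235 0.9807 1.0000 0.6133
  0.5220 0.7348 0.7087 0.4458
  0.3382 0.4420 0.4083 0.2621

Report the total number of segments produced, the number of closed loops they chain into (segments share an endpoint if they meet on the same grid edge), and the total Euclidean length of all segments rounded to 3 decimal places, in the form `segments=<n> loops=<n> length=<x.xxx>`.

cell (4,0): code 0100 → (4.546,1.000)–(5.000,0.585)
cell (4,1): code 1100 → (4.470,2.000)–(4.546,1.000)
cell (4,2): code 1000 → (5.000,2.549)–(4.470,2.000)
cell (5,0): code 0110 → (5.000,0.585)–(6.000,0.374)
cell (5,2): code 1001 → (6.000,2.628)–(5.000,2.549)
cell (6,0): code 0010 → (6.000,0.374)–(6.910,1.000)
cell (6,1): code 0011 → (6.910,1.000)–(6.834,2.000)
cell (6,2): code 0001 → (6.834,2.000)–(6.000,2.628)
total: 8 segments, chained into 1 closed loop(s), length Σ = 7.558144

segments=8 loops=1 length=7.558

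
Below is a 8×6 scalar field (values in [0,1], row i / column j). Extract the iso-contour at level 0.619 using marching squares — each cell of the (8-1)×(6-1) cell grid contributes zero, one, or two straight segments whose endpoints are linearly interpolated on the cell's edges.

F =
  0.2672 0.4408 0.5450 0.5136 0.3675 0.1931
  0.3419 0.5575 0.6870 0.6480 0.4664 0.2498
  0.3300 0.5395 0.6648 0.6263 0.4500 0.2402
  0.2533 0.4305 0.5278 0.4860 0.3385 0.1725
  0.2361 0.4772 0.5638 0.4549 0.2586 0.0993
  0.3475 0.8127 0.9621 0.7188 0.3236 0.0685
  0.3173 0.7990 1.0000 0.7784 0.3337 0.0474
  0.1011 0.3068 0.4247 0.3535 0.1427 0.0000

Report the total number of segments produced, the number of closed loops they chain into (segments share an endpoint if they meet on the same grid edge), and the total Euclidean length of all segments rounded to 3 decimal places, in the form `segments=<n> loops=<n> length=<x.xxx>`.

segments=18 loops=2 length=14.082

cell (0,1): code 0100 → (0.521,2.000)–(1.000,1.475)
cell (0,2): code 1100 → (0.784,3.000)–(0.521,2.000)
cell (0,3): code 1000 → (1.000,3.160)–(0.784,3.000)
cell (1,1): code 0110 → (1.000,1.475)–(2.000,1.634)
cell (1,3): code 1001 → (2.000,3.041)–(1.000,3.160)
cell (2,1): code 0010 → (2.000,1.634)–(2.334,2.000)
cell (2,2): code 0011 → (2.334,2.000)–(2.052,3.000)
cell (2,3): code 0001 → (2.052,3.000)–(2.000,3.041)
cell (4,0): code 0100 → (4.423,1.000)–(5.000,0.584)
cell (4,1): code 1100 → (4.139,2.000)–(4.423,1.000)
cell (4,2): code 1100 → (4.622,3.000)–(4.139,2.000)
cell (4,3): code 1000 → (5.000,3.253)–(4.622,3.000)
cell (5,0): code 0110 → (5.000,0.584)–(6.000,0.626)
cell (5,3): code 1001 → (6.000,3.358)–(5.000,3.253)
cell (6,0): code 0010 → (6.000,0.626)–(6.366,1.000)
cell (6,1): code 0011 → (6.366,1.000)–(6.662,2.000)
cell (6,2): code 0011 → (6.662,2.000)–(6.375,3.000)
cell (6,3): code 0001 → (6.375,3.000)–(6.000,3.358)
total: 18 segments, chained into 2 closed loop(s), length Σ = 14.082116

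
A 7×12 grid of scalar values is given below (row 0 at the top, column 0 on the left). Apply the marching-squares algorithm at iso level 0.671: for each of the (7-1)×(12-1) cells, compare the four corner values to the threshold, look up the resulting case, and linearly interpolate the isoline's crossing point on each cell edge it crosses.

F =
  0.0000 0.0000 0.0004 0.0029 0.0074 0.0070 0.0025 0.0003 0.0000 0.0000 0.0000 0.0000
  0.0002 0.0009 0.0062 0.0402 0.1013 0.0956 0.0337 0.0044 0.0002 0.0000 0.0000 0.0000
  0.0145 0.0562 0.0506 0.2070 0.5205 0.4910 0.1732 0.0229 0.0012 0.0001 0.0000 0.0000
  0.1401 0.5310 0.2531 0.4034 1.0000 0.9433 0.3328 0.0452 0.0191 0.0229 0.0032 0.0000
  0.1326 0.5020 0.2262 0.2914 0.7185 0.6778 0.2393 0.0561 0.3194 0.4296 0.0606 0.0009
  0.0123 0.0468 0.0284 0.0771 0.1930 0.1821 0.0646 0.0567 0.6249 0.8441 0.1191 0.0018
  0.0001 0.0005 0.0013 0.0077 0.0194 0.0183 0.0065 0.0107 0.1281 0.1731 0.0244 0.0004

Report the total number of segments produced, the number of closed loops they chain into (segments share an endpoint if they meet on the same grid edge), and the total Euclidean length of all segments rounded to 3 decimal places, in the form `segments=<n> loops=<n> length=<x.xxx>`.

segments=12 loops=2 length=8.538

cell (2,3): code 0100 → (2.314,4.000)–(3.000,3.449)
cell (2,4): code 1100 → (2.398,5.000)–(2.314,4.000)
cell (2,5): code 1000 → (3.000,5.446)–(2.398,5.000)
cell (3,3): code 0110 → (3.000,3.449)–(4.000,3.889)
cell (3,5): code 1001 → (4.000,5.016)–(3.000,5.446)
cell (4,3): code 0010 → (4.000,3.889)–(4.090,4.000)
cell (4,4): code 0011 → (4.090,4.000)–(4.014,5.000)
cell (4,5): code 0001 → (4.014,5.000)–(4.000,5.016)
cell (4,8): code 0100 → (4.582,9.000)–(5.000,8.210)
cell (4,9): code 1000 → (5.000,9.239)–(4.582,9.000)
cell (5,8): code 0010 → (5.000,8.210)–(5.258,9.000)
cell (5,9): code 0001 → (5.258,9.000)–(5.000,9.239)
total: 12 segments, chained into 2 closed loop(s), length Σ = 8.537993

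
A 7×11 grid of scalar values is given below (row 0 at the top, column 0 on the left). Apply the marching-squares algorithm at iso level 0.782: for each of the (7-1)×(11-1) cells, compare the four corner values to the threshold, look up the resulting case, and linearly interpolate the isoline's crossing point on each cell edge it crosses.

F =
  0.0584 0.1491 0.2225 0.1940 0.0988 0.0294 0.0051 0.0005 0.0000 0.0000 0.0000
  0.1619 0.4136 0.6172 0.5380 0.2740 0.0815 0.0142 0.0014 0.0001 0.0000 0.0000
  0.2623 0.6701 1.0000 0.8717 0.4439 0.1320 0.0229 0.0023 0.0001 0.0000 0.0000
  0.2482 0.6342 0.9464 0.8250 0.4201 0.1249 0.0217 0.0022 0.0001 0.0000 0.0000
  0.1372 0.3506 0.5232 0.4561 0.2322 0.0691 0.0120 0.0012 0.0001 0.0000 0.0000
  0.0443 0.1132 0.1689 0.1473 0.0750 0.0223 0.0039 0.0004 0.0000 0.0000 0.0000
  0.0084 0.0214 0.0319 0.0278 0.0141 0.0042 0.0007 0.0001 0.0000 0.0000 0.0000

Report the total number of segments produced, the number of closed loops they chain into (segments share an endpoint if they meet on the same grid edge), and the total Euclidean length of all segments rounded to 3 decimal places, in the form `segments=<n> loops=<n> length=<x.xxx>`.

cell (1,1): code 0100 → (1.431,2.000)–(2.000,1.339)
cell (1,2): code 1100 → (1.731,3.000)–(1.431,2.000)
cell (1,3): code 1000 → (2.000,3.210)–(1.731,3.000)
cell (2,1): code 0110 → (2.000,1.339)–(3.000,1.473)
cell (2,3): code 1001 → (3.000,3.106)–(2.000,3.210)
cell (3,1): code 0010 → (3.000,1.473)–(3.388,2.000)
cell (3,2): code 0011 → (3.388,2.000)–(3.117,3.000)
cell (3,3): code 0001 → (3.117,3.000)–(3.000,3.106)
total: 8 segments, chained into 1 closed loop(s), length Σ = 6.120152

segments=8 loops=1 length=6.120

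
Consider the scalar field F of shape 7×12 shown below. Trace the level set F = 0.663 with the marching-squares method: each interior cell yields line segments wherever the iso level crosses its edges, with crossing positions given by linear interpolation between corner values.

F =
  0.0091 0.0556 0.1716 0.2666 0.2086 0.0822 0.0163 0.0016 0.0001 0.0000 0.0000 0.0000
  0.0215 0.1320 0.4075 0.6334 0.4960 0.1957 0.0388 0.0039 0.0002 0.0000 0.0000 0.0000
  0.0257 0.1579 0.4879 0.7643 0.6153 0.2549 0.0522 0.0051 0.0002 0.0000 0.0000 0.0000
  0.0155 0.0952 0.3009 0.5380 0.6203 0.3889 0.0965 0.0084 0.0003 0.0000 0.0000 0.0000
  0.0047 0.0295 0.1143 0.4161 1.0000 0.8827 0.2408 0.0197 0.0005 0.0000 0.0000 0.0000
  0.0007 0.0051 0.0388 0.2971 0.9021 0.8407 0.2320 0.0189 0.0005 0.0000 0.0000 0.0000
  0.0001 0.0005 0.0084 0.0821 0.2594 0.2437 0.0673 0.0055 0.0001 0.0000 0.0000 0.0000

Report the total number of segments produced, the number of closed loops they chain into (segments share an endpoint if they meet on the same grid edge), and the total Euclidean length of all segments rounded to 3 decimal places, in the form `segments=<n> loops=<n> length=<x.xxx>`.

segments=12 loops=2 length=9.973

cell (1,2): code 0100 → (1.226,3.000)–(2.000,2.634)
cell (1,3): code 1000 → (2.000,3.680)–(1.226,3.000)
cell (2,2): code 0010 → (2.000,2.634)–(2.448,3.000)
cell (2,3): code 0001 → (2.448,3.000)–(2.000,3.680)
cell (3,3): code 0100 → (3.112,4.000)–(4.000,3.423)
cell (3,4): code 1100 → (3.555,5.000)–(3.112,4.000)
cell (3,5): code 1000 → (4.000,5.342)–(3.555,5.000)
cell (4,3): code 0110 → (4.000,3.423)–(5.000,3.605)
cell (4,5): code 1001 → (5.000,5.292)–(4.000,5.342)
cell (5,3): code 0010 → (5.000,3.605)–(5.372,4.000)
cell (5,4): code 0011 → (5.372,4.000)–(5.298,5.000)
cell (5,5): code 0001 → (5.298,5.000)–(5.000,5.292)
total: 12 segments, chained into 2 closed loop(s), length Σ = 9.972638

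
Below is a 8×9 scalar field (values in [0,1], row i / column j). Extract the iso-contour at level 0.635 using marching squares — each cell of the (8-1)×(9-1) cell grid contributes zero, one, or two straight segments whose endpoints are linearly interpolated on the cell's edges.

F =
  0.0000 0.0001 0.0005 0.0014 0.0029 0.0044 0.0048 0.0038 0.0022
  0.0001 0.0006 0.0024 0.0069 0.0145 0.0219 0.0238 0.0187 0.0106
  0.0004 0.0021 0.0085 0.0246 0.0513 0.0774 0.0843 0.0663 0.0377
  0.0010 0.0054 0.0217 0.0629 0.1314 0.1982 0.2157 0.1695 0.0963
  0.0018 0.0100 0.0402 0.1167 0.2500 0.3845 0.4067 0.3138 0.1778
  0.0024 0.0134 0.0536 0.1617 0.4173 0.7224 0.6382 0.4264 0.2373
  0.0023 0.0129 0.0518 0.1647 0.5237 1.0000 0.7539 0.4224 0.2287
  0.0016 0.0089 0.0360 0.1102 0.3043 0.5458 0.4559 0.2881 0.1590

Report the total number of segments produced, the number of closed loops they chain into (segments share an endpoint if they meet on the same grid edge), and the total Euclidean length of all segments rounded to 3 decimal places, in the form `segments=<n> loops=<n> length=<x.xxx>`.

segments=8 loops=1 length=6.328

cell (4,4): code 0100 → (4.741,5.000)–(5.000,4.714)
cell (4,5): code 1100 → (4.986,6.000)–(4.741,5.000)
cell (4,6): code 1000 → (5.000,6.015)–(4.986,6.000)
cell (5,4): code 0110 → (5.000,4.714)–(6.000,4.234)
cell (5,6): code 1001 → (6.000,6.359)–(5.000,6.015)
cell (6,4): code 0010 → (6.000,4.234)–(6.804,5.000)
cell (6,5): code 0011 → (6.804,5.000)–(6.399,6.000)
cell (6,6): code 0001 → (6.399,6.000)–(6.000,6.359)
total: 8 segments, chained into 1 closed loop(s), length Σ = 6.328208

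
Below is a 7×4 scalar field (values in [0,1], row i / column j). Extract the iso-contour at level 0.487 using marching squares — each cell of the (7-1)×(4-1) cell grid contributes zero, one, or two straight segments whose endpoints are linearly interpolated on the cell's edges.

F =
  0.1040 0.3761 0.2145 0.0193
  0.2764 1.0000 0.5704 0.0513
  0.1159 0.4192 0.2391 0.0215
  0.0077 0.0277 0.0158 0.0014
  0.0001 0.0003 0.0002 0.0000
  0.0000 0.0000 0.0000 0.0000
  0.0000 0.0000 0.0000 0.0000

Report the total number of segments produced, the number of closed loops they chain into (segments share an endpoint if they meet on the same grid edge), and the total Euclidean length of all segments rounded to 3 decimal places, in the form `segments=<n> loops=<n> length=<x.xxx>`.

segments=6 loops=1 length=5.144

cell (0,0): code 0100 → (0.178,1.000)–(1.000,0.291)
cell (0,1): code 1100 → (0.766,2.000)–(0.178,1.000)
cell (0,2): code 1000 → (1.000,2.161)–(0.766,2.000)
cell (1,0): code 0010 → (1.000,0.291)–(1.883,1.000)
cell (1,1): code 0011 → (1.883,1.000)–(1.252,2.000)
cell (1,2): code 0001 → (1.252,2.000)–(1.000,2.161)
total: 6 segments, chained into 1 closed loop(s), length Σ = 5.143776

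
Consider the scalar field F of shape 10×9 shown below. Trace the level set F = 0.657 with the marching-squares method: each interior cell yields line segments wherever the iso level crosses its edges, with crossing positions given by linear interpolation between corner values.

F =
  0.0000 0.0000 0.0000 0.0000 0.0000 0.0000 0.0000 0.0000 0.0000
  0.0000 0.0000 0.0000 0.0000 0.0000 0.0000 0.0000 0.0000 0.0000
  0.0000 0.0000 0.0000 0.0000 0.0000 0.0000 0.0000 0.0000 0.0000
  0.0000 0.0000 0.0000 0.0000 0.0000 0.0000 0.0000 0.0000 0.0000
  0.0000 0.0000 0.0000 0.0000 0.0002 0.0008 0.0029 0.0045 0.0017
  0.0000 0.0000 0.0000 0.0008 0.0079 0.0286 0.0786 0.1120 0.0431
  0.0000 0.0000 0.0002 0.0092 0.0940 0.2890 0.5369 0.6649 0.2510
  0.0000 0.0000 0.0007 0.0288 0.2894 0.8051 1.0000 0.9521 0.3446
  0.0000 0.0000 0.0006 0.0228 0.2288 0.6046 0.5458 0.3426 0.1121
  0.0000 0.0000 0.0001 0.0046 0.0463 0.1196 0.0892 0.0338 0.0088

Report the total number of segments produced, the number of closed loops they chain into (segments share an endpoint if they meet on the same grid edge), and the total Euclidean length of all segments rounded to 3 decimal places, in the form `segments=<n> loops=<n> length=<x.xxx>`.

cell (5,6): code 0100 → (5.986,7.000)–(6.000,6.938)
cell (5,7): code 1000 → (6.000,7.019)–(5.986,7.000)
cell (6,4): code 0100 → (6.713,5.000)–(7.000,4.713)
cell (6,5): code 1100 → (6.259,6.000)–(6.713,5.000)
cell (6,6): code 1110 → (6.000,6.938)–(6.259,6.000)
cell (6,7): code 1001 → (7.000,7.486)–(6.000,7.019)
cell (7,4): code 0010 → (7.000,4.713)–(7.739,5.000)
cell (7,5): code 0011 → (7.739,5.000)–(7.755,6.000)
cell (7,6): code 0011 → (7.755,6.000)–(7.484,7.000)
cell (7,7): code 0001 → (7.484,7.000)–(7.000,7.486)
total: 10 segments, chained into 1 closed loop(s), length Σ = 7.182847

segments=10 loops=1 length=7.183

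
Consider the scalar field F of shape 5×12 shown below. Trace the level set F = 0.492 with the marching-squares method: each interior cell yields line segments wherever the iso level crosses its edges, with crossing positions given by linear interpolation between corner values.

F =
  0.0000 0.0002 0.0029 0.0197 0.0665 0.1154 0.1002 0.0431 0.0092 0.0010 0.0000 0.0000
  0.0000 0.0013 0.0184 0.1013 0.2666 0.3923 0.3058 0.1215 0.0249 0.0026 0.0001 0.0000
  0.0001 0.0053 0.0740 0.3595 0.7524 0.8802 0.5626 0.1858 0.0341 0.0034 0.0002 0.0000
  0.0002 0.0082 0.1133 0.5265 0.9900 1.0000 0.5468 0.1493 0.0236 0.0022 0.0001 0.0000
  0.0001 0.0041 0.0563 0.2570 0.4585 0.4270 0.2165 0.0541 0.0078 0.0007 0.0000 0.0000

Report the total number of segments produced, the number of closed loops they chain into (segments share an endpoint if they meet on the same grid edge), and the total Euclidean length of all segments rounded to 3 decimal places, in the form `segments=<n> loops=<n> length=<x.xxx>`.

cell (1,3): code 0100 → (1.464,4.000)–(2.000,3.337)
cell (1,4): code 1100 → (1.204,5.000)–(1.464,4.000)
cell (1,5): code 1100 → (1.725,6.000)–(1.204,5.000)
cell (1,6): code 1000 → (2.000,6.187)–(1.725,6.000)
cell (2,2): code 0100 → (2.793,3.000)–(3.000,2.917)
cell (2,3): code 1110 → (2.000,3.337)–(2.793,3.000)
cell (2,6): code 1001 → (3.000,6.138)–(2.000,6.187)
cell (3,2): code 0010 → (3.000,2.917)–(3.128,3.000)
cell (3,3): code 0011 → (3.128,3.000)–(3.937,4.000)
cell (3,4): code 0011 → (3.937,4.000)–(3.887,5.000)
cell (3,5): code 0011 → (3.887,5.000)–(3.166,6.000)
cell (3,6): code 0001 → (3.166,6.000)–(3.000,6.138)
total: 12 segments, chained into 1 closed loop(s), length Σ = 9.320536

segments=12 loops=1 length=9.321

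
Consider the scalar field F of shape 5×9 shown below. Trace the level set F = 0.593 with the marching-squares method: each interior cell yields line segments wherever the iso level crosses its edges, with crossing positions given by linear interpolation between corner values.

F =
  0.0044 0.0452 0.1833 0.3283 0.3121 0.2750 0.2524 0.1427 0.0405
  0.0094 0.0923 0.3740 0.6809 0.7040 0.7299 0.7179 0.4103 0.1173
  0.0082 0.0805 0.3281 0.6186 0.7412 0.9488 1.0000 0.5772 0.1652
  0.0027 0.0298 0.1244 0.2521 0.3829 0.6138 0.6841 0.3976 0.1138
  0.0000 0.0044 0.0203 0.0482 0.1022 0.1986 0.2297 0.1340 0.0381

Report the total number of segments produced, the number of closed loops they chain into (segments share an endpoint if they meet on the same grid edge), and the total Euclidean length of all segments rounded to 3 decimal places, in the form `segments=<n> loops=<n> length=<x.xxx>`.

segments=14 loops=1 length=10.964

cell (0,2): code 0100 → (0.751,3.000)–(1.000,2.714)
cell (0,3): code 1100 → (0.717,4.000)–(0.751,3.000)
cell (0,4): code 1100 → (0.699,5.000)–(0.717,4.000)
cell (0,5): code 1100 → (0.732,6.000)–(0.699,5.000)
cell (0,6): code 1000 → (1.000,6.406)–(0.732,6.000)
cell (1,2): code 0110 → (1.000,2.714)–(2.000,2.912)
cell (1,6): code 1001 → (2.000,6.963)–(1.000,6.406)
cell (2,2): code 0010 → (2.000,2.912)–(2.070,3.000)
cell (2,3): code 0011 → (2.070,3.000)–(2.414,4.000)
cell (2,4): code 0111 → (2.414,4.000)–(3.000,4.910)
cell (2,6): code 1001 → (3.000,6.318)–(2.000,6.963)
cell (3,4): code 0010 → (3.000,4.910)–(3.050,5.000)
cell (3,5): code 0011 → (3.050,5.000)–(3.200,6.000)
cell (3,6): code 0001 → (3.200,6.000)–(3.000,6.318)
total: 14 segments, chained into 1 closed loop(s), length Σ = 10.963975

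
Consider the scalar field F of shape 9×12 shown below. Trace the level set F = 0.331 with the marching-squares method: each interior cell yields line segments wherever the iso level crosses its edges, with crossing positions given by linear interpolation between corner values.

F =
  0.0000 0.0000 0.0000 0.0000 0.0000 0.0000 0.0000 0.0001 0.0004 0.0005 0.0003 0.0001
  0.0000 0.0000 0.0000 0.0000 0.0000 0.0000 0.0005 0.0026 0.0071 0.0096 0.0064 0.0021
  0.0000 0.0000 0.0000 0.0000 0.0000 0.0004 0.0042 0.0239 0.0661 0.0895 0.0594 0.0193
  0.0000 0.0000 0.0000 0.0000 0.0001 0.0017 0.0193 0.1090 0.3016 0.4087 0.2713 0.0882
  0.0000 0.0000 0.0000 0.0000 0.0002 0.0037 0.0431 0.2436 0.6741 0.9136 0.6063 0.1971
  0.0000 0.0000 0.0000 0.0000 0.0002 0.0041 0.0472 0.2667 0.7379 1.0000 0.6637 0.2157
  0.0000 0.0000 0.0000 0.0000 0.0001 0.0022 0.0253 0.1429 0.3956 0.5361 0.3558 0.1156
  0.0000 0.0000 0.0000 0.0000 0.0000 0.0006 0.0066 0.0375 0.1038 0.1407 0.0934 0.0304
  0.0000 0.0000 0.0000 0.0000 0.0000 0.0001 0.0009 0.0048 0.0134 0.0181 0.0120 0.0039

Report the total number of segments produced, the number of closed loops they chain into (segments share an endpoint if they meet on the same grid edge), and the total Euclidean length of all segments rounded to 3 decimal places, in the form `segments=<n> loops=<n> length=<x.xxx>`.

segments=14 loops=1 length=11.386

cell (2,8): code 0100 → (2.757,9.000)–(3.000,8.275)
cell (2,9): code 1000 → (3.000,9.566)–(2.757,9.000)
cell (3,7): code 0100 → (3.079,8.000)–(4.000,7.203)
cell (3,8): code 1110 → (3.000,8.275)–(3.079,8.000)
cell (3,9): code 1101 → (3.178,10.000)–(3.000,9.566)
cell (3,10): code 1000 → (4.000,10.673)–(3.178,10.000)
cell (4,7): code 0110 → (4.000,7.203)–(5.000,7.136)
cell (4,10): code 1001 → (5.000,10.743)–(4.000,10.673)
cell (5,7): code 0110 → (5.000,7.136)–(6.000,7.744)
cell (5,10): code 1001 → (6.000,10.103)–(5.000,10.743)
cell (6,7): code 0010 → (6.000,7.744)–(6.221,8.000)
cell (6,8): code 0011 → (6.221,8.000)–(6.519,9.000)
cell (6,9): code 0011 → (6.519,9.000)–(6.095,10.000)
cell (6,10): code 0001 → (6.095,10.000)–(6.000,10.103)
total: 14 segments, chained into 1 closed loop(s), length Σ = 11.385761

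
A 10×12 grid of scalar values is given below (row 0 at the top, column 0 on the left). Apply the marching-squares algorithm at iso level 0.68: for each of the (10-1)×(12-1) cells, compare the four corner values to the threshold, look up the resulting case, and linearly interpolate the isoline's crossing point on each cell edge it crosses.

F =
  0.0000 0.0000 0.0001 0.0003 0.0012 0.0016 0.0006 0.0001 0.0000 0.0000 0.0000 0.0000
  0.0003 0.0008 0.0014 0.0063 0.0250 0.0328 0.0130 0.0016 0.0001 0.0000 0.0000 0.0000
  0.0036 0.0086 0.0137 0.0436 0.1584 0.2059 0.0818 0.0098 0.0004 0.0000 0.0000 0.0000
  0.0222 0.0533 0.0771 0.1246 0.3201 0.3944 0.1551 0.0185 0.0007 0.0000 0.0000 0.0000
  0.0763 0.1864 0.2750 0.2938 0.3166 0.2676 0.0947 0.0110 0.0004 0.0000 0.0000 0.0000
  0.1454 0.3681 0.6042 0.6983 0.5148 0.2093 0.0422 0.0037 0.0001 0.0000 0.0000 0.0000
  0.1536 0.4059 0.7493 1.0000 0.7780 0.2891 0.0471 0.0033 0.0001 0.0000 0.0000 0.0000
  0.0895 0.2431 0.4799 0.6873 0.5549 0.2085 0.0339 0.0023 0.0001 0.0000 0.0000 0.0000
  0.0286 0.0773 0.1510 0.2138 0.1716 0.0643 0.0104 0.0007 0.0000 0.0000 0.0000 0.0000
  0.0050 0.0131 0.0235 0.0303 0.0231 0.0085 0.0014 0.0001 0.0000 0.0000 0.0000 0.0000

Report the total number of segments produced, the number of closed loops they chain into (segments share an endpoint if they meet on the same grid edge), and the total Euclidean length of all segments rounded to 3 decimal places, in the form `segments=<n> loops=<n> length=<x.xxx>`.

cell (4,2): code 0100 → (4.955,3.000)–(5.000,2.806)
cell (4,3): code 1000 → (5.000,3.100)–(4.955,3.000)
cell (5,1): code 0100 → (5.522,2.000)–(6.000,1.798)
cell (5,2): code 1110 → (5.000,2.806)–(5.522,2.000)
cell (5,3): code 1101 → (5.628,4.000)–(5.000,3.100)
cell (5,4): code 1000 → (6.000,4.200)–(5.628,4.000)
cell (6,1): code 0010 → (6.000,1.798)–(6.257,2.000)
cell (6,2): code 0111 → (6.257,2.000)–(7.000,2.965)
cell (6,3): code 1011 → (7.000,3.055)–(6.439,4.000)
cell (6,4): code 0001 → (6.439,4.000)–(6.000,4.200)
cell (7,2): code 0010 → (7.000,2.965)–(7.015,3.000)
cell (7,3): code 0001 → (7.015,3.000)–(7.000,3.055)
total: 12 segments, chained into 1 closed loop(s), length Σ = 6.529880

segments=12 loops=1 length=6.530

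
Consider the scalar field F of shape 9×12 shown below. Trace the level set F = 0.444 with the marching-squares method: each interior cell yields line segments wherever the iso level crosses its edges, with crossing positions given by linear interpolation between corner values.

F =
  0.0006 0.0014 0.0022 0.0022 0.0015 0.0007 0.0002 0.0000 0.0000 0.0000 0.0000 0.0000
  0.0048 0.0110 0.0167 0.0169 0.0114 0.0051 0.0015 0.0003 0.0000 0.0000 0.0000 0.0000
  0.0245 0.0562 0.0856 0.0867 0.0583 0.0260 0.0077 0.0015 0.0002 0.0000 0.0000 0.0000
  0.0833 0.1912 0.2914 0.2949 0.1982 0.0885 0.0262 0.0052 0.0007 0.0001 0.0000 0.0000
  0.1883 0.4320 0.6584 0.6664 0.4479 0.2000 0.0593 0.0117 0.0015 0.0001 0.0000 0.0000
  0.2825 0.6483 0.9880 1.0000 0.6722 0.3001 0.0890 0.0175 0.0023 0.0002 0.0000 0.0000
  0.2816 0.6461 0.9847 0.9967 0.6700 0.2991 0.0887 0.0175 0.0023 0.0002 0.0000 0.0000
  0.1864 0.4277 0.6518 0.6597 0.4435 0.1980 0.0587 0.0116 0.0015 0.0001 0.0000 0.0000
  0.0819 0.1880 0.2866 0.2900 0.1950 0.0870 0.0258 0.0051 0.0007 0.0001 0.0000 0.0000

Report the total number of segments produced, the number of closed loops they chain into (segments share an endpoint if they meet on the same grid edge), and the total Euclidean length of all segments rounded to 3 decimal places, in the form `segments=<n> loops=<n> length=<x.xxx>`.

cell (3,1): code 0100 → (3.416,2.000)–(4.000,1.053)
cell (3,2): code 1100 → (3.401,3.000)–(3.416,2.000)
cell (3,3): code 1100 → (3.984,4.000)–(3.401,3.000)
cell (3,4): code 1000 → (4.000,4.016)–(3.984,4.000)
cell (4,0): code 0100 → (4.055,1.000)–(5.000,0.441)
cell (4,1): code 1110 → (4.000,1.053)–(4.055,1.000)
cell (4,4): code 1001 → (5.000,4.613)–(4.000,4.016)
cell (5,0): code 0110 → (5.000,0.441)–(6.000,0.446)
cell (5,4): code 1001 → (6.000,4.609)–(5.000,4.613)
cell (6,0): code 0010 → (6.000,0.446)–(6.925,1.000)
cell (6,1): code 0111 → (6.925,1.000)–(7.000,1.073)
cell (6,3): code 1011 → (7.000,3.998)–(6.998,4.000)
cell (6,4): code 0001 → (6.998,4.000)–(6.000,4.609)
cell (7,1): code 0010 → (7.000,1.073)–(7.569,2.000)
cell (7,2): code 0011 → (7.569,2.000)–(7.583,3.000)
cell (7,3): code 0001 → (7.583,3.000)–(7.000,3.998)
total: 16 segments, chained into 1 closed loop(s), length Σ = 13.230584

segments=16 loops=1 length=13.231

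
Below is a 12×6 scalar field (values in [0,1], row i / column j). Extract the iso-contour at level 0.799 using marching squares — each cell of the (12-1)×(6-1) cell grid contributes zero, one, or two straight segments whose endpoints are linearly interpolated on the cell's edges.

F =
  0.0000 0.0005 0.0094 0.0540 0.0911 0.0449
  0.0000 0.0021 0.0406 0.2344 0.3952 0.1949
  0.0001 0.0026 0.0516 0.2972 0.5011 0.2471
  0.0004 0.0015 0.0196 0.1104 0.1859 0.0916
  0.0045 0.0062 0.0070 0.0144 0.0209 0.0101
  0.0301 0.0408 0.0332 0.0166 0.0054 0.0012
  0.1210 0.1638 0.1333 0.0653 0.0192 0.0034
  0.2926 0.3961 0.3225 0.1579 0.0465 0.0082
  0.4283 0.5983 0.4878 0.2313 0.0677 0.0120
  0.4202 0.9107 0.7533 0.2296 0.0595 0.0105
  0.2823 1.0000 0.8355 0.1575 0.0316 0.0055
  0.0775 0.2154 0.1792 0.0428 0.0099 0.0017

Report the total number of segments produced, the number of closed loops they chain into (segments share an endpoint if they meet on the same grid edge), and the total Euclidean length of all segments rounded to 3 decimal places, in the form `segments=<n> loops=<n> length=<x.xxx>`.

cell (8,0): code 0100 → (8.642,1.000)–(9.000,0.772)
cell (8,1): code 1000 → (9.000,1.710)–(8.642,1.000)
cell (9,0): code 0110 → (9.000,0.772)–(10.000,0.720)
cell (9,1): code 1101 → (9.556,2.000)–(9.000,1.710)
cell (9,2): code 1000 → (10.000,2.054)–(9.556,2.000)
cell (10,0): code 0010 → (10.000,0.720)–(10.256,1.000)
cell (10,1): code 0011 → (10.256,1.000)–(10.056,2.000)
cell (10,2): code 0001 → (10.056,2.000)–(10.000,2.054)
total: 8 segments, chained into 1 closed loop(s), length Σ = 4.771302

segments=8 loops=1 length=4.771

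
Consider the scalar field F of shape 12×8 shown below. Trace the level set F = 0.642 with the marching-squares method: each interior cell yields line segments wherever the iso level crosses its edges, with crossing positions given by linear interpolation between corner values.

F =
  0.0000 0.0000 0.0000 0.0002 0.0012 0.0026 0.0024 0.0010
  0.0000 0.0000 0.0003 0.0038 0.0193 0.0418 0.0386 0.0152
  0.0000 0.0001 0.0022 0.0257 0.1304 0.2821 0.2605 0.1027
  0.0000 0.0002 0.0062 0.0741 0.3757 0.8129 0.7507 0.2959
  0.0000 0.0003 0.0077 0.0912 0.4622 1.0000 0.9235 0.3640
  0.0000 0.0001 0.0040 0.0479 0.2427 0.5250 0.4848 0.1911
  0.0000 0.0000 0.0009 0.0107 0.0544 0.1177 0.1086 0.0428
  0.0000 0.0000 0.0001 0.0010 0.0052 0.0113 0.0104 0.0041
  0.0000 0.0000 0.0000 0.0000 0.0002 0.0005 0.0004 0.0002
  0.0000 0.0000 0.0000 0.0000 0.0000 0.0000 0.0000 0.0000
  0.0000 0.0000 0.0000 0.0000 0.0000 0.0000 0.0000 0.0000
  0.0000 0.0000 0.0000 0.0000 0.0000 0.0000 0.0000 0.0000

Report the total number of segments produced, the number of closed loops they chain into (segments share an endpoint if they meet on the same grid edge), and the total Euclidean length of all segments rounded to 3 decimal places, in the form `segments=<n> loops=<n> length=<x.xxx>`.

segments=8 loops=1 length=6.736

cell (2,4): code 0100 → (2.678,5.000)–(3.000,4.609)
cell (2,5): code 1100 → (2.778,6.000)–(2.678,5.000)
cell (2,6): code 1000 → (3.000,6.239)–(2.778,6.000)
cell (3,4): code 0110 → (3.000,4.609)–(4.000,4.334)
cell (3,6): code 1001 → (4.000,6.503)–(3.000,6.239)
cell (4,4): code 0010 → (4.000,4.334)–(4.754,5.000)
cell (4,5): code 0011 → (4.754,5.000)–(4.642,6.000)
cell (4,6): code 0001 → (4.642,6.000)–(4.000,6.503)
total: 8 segments, chained into 1 closed loop(s), length Σ = 6.736037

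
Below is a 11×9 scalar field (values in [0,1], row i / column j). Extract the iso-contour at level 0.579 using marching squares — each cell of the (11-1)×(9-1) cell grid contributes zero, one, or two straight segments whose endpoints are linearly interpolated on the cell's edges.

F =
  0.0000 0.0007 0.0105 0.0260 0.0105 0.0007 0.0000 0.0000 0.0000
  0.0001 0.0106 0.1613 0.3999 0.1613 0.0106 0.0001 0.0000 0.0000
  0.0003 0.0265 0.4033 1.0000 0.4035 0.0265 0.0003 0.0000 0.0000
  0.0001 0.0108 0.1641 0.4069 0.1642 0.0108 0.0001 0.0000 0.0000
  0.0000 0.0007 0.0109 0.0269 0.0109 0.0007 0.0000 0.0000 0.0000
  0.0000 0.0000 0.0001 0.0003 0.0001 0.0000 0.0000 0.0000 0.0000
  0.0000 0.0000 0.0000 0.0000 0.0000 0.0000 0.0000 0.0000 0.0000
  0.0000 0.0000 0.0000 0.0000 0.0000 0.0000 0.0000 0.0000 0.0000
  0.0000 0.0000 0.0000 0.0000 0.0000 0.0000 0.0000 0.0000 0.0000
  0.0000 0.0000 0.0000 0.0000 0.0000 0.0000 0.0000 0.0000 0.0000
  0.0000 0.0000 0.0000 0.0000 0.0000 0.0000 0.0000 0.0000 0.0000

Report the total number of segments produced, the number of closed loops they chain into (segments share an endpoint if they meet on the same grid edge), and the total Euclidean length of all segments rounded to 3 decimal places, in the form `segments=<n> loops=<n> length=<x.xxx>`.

cell (1,2): code 0100 → (1.298,3.000)–(2.000,2.294)
cell (1,3): code 1000 → (2.000,3.706)–(1.298,3.000)
cell (2,2): code 0010 → (2.000,2.294)–(2.710,3.000)
cell (2,3): code 0001 → (2.710,3.000)–(2.000,3.706)
total: 4 segments, chained into 1 closed loop(s), length Σ = 3.991932

segments=4 loops=1 length=3.992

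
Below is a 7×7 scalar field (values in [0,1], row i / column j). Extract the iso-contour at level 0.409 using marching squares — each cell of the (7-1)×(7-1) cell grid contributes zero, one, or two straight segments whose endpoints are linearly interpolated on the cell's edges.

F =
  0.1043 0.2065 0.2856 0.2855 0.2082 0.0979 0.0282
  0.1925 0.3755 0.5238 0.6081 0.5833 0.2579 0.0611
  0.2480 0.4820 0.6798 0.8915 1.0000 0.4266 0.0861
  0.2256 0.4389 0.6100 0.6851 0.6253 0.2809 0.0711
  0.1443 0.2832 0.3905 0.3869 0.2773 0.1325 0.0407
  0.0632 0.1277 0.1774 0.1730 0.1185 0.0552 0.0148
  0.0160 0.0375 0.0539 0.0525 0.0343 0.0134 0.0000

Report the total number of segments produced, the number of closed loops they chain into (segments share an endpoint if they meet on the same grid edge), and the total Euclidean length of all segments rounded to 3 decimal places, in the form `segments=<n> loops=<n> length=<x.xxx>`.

cell (0,1): code 0100 → (0.518,2.000)–(1.000,1.226)
cell (0,2): code 1100 → (0.383,3.000)–(0.518,2.000)
cell (0,3): code 1100 → (0.535,4.000)–(0.383,3.000)
cell (0,4): code 1000 → (1.000,4.536)–(0.535,4.000)
cell (1,0): code 0100 → (1.315,1.000)–(2.000,0.688)
cell (1,1): code 1110 → (1.000,1.226)–(1.315,1.000)
cell (1,4): code 1101 → (1.896,5.000)–(1.000,4.536)
cell (1,5): code 1000 → (2.000,5.052)–(1.896,5.000)
cell (2,0): code 0110 → (2.000,0.688)–(3.000,0.860)
cell (2,4): code 1011 → (3.000,4.628)–(2.121,5.000)
cell (2,5): code 0001 → (2.121,5.000)–(2.000,5.052)
cell (3,0): code 0010 → (3.000,0.860)–(3.192,1.000)
cell (3,1): code 0011 → (3.192,1.000)–(3.916,2.000)
cell (3,2): code 0011 → (3.916,2.000)–(3.926,3.000)
cell (3,3): code 0011 → (3.926,3.000)–(3.622,4.000)
cell (3,4): code 0001 → (3.622,4.000)–(3.000,4.628)
total: 16 segments, chained into 1 closed loop(s), length Σ = 12.409107

segments=16 loops=1 length=12.409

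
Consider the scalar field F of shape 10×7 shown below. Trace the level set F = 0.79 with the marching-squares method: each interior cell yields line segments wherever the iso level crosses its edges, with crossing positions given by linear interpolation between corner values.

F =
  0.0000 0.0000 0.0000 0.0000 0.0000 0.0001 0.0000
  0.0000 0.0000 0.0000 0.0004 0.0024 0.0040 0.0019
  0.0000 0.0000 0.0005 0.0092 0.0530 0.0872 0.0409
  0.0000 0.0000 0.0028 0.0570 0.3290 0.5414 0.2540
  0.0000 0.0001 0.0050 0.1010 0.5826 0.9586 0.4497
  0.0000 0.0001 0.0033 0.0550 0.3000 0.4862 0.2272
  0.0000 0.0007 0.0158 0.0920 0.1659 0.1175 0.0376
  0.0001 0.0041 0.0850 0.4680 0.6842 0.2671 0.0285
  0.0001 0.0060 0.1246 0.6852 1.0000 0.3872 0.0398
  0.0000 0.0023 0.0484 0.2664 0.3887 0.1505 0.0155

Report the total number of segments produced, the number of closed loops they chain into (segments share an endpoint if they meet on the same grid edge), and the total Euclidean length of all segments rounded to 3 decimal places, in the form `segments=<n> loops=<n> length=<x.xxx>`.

segments=8 loops=2 length=5.112

cell (3,4): code 0100 → (3.596,5.000)–(4.000,4.552)
cell (3,5): code 1000 → (4.000,5.331)–(3.596,5.000)
cell (4,4): code 0010 → (4.000,4.552)–(4.357,5.000)
cell (4,5): code 0001 → (4.357,5.000)–(4.000,5.331)
cell (7,3): code 0100 → (7.335,4.000)–(8.000,3.333)
cell (7,4): code 1000 → (8.000,4.343)–(7.335,4.000)
cell (8,3): code 0010 → (8.000,3.333)–(8.344,4.000)
cell (8,4): code 0001 → (8.344,4.000)–(8.000,4.343)
total: 8 segments, chained into 2 closed loop(s), length Σ = 5.111858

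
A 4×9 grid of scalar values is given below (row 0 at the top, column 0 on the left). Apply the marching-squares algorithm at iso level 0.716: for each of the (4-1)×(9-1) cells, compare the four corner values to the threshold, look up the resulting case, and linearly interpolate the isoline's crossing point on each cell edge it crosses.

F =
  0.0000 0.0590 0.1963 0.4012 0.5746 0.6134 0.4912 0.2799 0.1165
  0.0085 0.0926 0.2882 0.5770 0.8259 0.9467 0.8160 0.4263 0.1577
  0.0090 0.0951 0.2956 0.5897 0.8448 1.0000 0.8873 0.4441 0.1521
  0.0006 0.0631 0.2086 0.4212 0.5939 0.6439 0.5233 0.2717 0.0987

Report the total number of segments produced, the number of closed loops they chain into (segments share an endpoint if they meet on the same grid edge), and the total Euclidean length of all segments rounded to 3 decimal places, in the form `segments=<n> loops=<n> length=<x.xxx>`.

segments=10 loops=1 length=8.557

cell (0,3): code 0100 → (0.563,4.000)–(1.000,3.558)
cell (0,4): code 1100 → (0.308,5.000)–(0.563,4.000)
cell (0,5): code 1100 → (0.692,6.000)–(0.308,5.000)
cell (0,6): code 1000 → (1.000,6.257)–(0.692,6.000)
cell (1,3): code 0110 → (1.000,3.558)–(2.000,3.495)
cell (1,6): code 1001 → (2.000,6.387)–(1.000,6.257)
cell (2,3): code 0010 → (2.000,3.495)–(2.513,4.000)
cell (2,4): code 0011 → (2.513,4.000)–(2.798,5.000)
cell (2,5): code 0011 → (2.798,5.000)–(2.471,6.000)
cell (2,6): code 0001 → (2.471,6.000)–(2.000,6.387)
total: 10 segments, chained into 1 closed loop(s), length Σ = 8.556619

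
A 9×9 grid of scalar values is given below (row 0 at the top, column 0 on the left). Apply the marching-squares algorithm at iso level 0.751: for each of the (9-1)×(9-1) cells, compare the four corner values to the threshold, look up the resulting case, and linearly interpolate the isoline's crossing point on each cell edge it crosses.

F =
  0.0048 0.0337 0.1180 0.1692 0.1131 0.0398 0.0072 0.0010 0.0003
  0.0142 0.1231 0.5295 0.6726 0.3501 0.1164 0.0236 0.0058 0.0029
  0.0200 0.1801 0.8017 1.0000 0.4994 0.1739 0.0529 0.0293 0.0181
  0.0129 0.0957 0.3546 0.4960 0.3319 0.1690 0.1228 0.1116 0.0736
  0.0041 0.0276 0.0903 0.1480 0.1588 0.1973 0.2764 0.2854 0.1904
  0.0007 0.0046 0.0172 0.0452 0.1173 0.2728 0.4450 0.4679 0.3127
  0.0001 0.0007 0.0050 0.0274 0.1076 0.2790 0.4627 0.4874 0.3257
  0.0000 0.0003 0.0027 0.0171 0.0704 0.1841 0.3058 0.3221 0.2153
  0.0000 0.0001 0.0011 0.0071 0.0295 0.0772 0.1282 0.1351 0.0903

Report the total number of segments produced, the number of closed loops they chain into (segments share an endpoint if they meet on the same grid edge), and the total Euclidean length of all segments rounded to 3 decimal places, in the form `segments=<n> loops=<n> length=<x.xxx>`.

segments=6 loops=1 length=4.176

cell (1,1): code 0100 → (1.814,2.000)–(2.000,1.918)
cell (1,2): code 1100 → (1.239,3.000)–(1.814,2.000)
cell (1,3): code 1000 → (2.000,3.497)–(1.239,3.000)
cell (2,1): code 0010 → (2.000,1.918)–(2.113,2.000)
cell (2,2): code 0011 → (2.113,2.000)–(2.494,3.000)
cell (2,3): code 0001 → (2.494,3.000)–(2.000,3.497)
total: 6 segments, chained into 1 closed loop(s), length Σ = 4.176000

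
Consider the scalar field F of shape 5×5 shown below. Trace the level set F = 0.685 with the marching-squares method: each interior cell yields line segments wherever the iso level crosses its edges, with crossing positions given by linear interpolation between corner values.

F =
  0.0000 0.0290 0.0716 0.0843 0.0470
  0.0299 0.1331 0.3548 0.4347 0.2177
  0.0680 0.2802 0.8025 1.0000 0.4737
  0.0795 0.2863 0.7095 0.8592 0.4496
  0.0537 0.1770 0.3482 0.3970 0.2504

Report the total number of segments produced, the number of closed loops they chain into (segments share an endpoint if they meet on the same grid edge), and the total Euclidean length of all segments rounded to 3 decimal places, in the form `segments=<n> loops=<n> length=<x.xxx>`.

cell (1,1): code 0100 → (1.738,2.000)–(2.000,1.775)
cell (1,2): code 1100 → (1.443,3.000)–(1.738,2.000)
cell (1,3): code 1000 → (2.000,3.599)–(1.443,3.000)
cell (2,1): code 0110 → (2.000,1.775)–(3.000,1.942)
cell (2,3): code 1001 → (3.000,3.425)–(2.000,3.599)
cell (3,1): code 0010 → (3.000,1.942)–(3.068,2.000)
cell (3,2): code 0011 → (3.068,2.000)–(3.377,3.000)
cell (3,3): code 0001 → (3.377,3.000)–(3.000,3.425)
total: 8 segments, chained into 1 closed loop(s), length Σ = 5.938826

segments=8 loops=1 length=5.939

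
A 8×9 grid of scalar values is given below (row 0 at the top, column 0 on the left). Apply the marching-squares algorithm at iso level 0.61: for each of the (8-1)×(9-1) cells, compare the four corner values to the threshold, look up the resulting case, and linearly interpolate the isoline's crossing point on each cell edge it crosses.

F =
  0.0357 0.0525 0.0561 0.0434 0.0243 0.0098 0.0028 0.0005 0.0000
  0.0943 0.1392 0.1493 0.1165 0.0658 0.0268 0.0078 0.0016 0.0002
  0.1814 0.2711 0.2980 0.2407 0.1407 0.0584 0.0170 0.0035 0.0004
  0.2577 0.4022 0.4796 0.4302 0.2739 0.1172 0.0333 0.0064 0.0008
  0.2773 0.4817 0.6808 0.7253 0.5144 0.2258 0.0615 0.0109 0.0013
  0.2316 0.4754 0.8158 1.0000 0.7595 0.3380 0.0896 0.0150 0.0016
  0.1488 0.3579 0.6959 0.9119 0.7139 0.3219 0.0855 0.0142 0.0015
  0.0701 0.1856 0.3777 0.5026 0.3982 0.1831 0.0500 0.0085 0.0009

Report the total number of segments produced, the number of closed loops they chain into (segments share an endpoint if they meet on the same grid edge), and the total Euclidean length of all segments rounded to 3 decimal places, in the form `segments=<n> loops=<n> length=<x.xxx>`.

cell (3,1): code 0100 → (3.648,2.000)–(4.000,1.644)
cell (3,2): code 1100 → (3.609,3.000)–(3.648,2.000)
cell (3,3): code 1000 → (4.000,3.547)–(3.609,3.000)
cell (4,1): code 0110 → (4.000,1.644)–(5.000,1.395)
cell (4,3): code 1101 → (4.390,4.000)–(4.000,3.547)
cell (4,4): code 1000 → (5.000,4.355)–(4.390,4.000)
cell (5,1): code 0110 → (5.000,1.395)–(6.000,1.746)
cell (5,4): code 1001 → (6.000,4.265)–(5.000,4.355)
cell (6,1): code 0010 → (6.000,1.746)–(6.270,2.000)
cell (6,2): code 0011 → (6.270,2.000)–(6.738,3.000)
cell (6,3): code 0011 → (6.738,3.000)–(6.329,4.000)
cell (6,4): code 0001 → (6.329,4.000)–(6.000,4.265)
total: 12 segments, chained into 1 closed loop(s), length Σ = 9.548247

segments=12 loops=1 length=9.548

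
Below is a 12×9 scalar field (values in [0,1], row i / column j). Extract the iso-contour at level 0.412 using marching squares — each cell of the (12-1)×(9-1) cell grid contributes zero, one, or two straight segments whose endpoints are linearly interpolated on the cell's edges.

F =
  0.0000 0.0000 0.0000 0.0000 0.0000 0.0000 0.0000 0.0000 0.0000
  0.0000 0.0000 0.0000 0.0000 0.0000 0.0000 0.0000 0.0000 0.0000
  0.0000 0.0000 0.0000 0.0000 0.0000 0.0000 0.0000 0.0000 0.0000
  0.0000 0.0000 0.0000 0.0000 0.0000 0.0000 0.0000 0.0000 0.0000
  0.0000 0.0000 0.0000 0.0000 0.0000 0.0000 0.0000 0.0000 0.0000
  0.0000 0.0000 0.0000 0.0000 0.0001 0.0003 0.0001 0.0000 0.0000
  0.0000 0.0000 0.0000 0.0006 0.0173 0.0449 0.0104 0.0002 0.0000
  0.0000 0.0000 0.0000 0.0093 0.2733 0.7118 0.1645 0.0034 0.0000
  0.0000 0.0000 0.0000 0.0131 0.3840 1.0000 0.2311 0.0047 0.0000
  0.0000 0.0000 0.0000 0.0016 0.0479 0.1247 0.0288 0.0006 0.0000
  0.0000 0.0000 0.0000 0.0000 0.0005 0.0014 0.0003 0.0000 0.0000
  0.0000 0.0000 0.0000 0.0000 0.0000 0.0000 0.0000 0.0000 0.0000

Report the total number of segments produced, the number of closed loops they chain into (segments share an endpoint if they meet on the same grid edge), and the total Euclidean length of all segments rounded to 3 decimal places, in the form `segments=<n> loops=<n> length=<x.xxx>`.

cell (6,4): code 0100 → (6.550,5.000)–(7.000,4.316)
cell (6,5): code 1000 → (7.000,5.548)–(6.550,5.000)
cell (7,4): code 0110 → (7.000,4.316)–(8.000,4.045)
cell (7,5): code 1001 → (8.000,5.765)–(7.000,5.548)
cell (8,4): code 0010 → (8.000,4.045)–(8.672,5.000)
cell (8,5): code 0001 → (8.672,5.000)–(8.000,5.765)
total: 6 segments, chained into 1 closed loop(s), length Σ = 5.771281

segments=6 loops=1 length=5.771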